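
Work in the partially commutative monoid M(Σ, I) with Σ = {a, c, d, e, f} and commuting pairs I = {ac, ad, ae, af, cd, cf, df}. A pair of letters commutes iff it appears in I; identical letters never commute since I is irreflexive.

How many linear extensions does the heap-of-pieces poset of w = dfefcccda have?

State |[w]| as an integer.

drop 0:d onto floor
drop 1:f onto floor
drop 2:e onto {0:d, 1:f}
drop 3:f onto {2:e}
drop 4:c onto {2:e}
drop 5:c onto {4:c}
drop 6:c onto {5:c}
drop 7:d onto {2:e}
drop 8:a onto floor
ground layer = {0:d, 1:f, 8:a}
drop-orders for the pieces not yet dropped (sum over which currently-grounded one goes next):
  1 to go: {3} 1  {6} 1  {7} 1  {8} 1
  2 to go: {3,6} 2  {3,7} 2  {3,8} 2  {5,6} 1  {6,7} 2  {6,8} 2  {7,8} 2
  3 to go: {3,5,6} 3  {3,6,7} 6  {3,6,8} 6  {3,7,8} 6  {4,5,6} 1  {5,6,7} 3  {5,6,8} 3  {6,7,8} 6
  4 to go: {3,4,5,6} 4  {3,5,6,7} 12  {3,5,6,8} 12  {3,6,7,8} 24  {4,5,6,7} 4  {4,5,6,8} 4  {5,6,7,8} 12
  5 to go: {3,4,5,6,7} 20  {3,4,5,6,8} 20  {3,5,6,7,8} 60  {4,5,6,7,8} 20
  6 to go: {2,3,4,5,6,7} 20  {3,4,5,6,7,8} 120
  7 to go: {0,2,3,4,5,6,7} 20  {1,2,3,4,5,6,7} 20  {2,3,4,5,6,7,8} 140
  if 0:d drops first: 160 orders
  if 1:f drops first: 160 orders
  if 8:a drops first: 40 orders
heap linearizations: 360

360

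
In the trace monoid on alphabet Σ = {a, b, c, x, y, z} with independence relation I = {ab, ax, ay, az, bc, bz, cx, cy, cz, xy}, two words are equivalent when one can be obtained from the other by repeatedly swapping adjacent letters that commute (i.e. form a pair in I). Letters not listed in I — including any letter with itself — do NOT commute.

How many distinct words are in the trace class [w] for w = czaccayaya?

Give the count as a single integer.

120

piece 0:c — minimal
piece 1:z — minimal
piece 2:a rests on {0:c}
piece 3:c rests on {2:a}
piece 4:c rests on {3:c}
piece 5:a rests on {4:c}
piece 6:y rests on {1:z}
piece 7:a rests on {5:a}
piece 8:y rests on {6:y}
piece 9:a rests on {7:a}
minimal pieces: {0:c, 1:z}
ways to finish when only these pieces remain (= sum over removing one remaining piece with nothing left below it):
  1 left: {8}→1  {9}→1
  2 left: {6,8}→1  {7,9}→1  {8,9}→2
  3 left: {1,6,8}→1  {5,7,9}→1  {6,8,9}→3  {7,8,9}→3
  4 left: {1,6,8,9}→4  {4,5,7,9}→1  {5,7,8,9}→4  {6,7,8,9}→6
  5 left: {1,6,7,8,9}→10  {3,4,5,7,9}→1  {4,5,7,8,9}→5  {5,6,7,8,9}→10
  6 left: {1,5,6,7,8,9}→20  {2,3,4,5,7,9}→1  {3,4,5,7,8,9}→6  {4,5,6,7,8,9}→15
  7 left: {0,2,3,4,5,7,9}→1  {1,4,5,6,7,8,9}→35  {2,3,4,5,7,8,9}→7  {3,4,5,6,7,8,9}→21
  8 left: {0,2,3,4,5,7,8,9}→8  {1,3,4,5,6,7,8,9}→56  {2,3,4,5,6,7,8,9}→28
  placing 0:c first → 84 extensions
  placing 1:z first → 36 extensions
total linear extensions = 120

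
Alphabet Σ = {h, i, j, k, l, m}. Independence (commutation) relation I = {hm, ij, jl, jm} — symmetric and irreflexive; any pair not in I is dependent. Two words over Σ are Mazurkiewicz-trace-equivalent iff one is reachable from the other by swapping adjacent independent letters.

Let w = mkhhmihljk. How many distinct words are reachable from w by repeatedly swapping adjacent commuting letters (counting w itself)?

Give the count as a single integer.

6

drop 0:m onto floor
drop 1:k onto {0:m}
drop 2:h onto {1:k}
drop 3:h onto {2:h}
drop 4:m onto {1:k}
drop 5:i onto {3:h, 4:m}
drop 6:h onto {5:i}
drop 7:l onto {6:h}
drop 8:j onto {6:h}
drop 9:k onto {7:l, 8:j}
ground layer = {0:m}
drop-orders for the pieces not yet dropped (sum over which currently-grounded one goes next):
  1 to go: {9} 1
  2 to go: {7,9} 1  {8,9} 1
  3 to go: {7,8,9} 2
  4 to go: {6,7,8,9} 2
  5 to go: {5,6,7,8,9} 2
  6 to go: {3,5,6,7,8,9} 2  {4,5,6,7,8,9} 2
  7 to go: {2,3,5,6,7,8,9} 2  {3,4,5,6,7,8,9} 4
  8 to go: {2,3,4,5,6,7,8,9} 6
  if 0:m drops first: 6 orders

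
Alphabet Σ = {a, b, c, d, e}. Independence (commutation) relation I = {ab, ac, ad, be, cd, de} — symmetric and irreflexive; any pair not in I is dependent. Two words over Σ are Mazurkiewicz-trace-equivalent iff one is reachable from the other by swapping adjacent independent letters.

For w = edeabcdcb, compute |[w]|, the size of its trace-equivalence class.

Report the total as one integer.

#0=e has no predecessor
#1=d has no predecessor
#2=e depends on [0:e]
#3=a depends on [2:e]
#4=b depends on [1:d]
#5=c depends on [2:e, 4:b]
#6=d depends on [4:b]
#7=c depends on [5:c]
#8=b depends on [6:d, 7:c]
sources: [0:e, 1:d]
N(rest) = Σ N(rest − s) over sources s of rest; N(one piece) = 1:
  size 1 → [3]=1  [8]=1
  size 2 → [3,8]=2  [6,8]=1  [7,8]=1
  size 3 → [3,6,8]=3  [3,7,8]=3  [5,7,8]=1  [6,7,8]=2
  size 4 → [3,5,7,8]=4  [3,6,7,8]=8  [5,6,7,8]=3
  size 5 → [2,3,5,7,8]=4  [3,5,6,7,8]=15  [4,5,6,7,8]=3
  size 6 → [0,2,3,5,7,8]=4  [1,4,5,6,7,8]=3  [2,3,5,6,7,8]=19  [3,4,5,6,7,8]=18
  size 7 → [0,2,3,5,6,7,8]=23  [1,3,4,5,6,7,8]=21  [2,3,4,5,6,7,8]=37
  first=0(e) contributes 58
  first=1(d) contributes 60
|[w]| = 118

118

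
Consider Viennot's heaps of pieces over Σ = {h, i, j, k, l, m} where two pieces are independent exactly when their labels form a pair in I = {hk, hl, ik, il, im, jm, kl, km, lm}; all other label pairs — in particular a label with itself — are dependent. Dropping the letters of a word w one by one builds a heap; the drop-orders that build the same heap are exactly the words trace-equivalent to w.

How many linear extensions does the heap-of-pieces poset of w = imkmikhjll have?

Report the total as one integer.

#0=i has no predecessor
#1=m has no predecessor
#2=k has no predecessor
#3=m depends on [1:m]
#4=i depends on [0:i]
#5=k depends on [2:k]
#6=h depends on [3:m, 4:i]
#7=j depends on [5:k, 6:h]
#8=l depends on [7:j]
#9=l depends on [8:l]
sources: [0:i, 1:m, 2:k]
N(rest) = Σ N(rest − s) over sources s of rest; N(one piece) = 1:
  size 1 → [9]=1
  size 2 → [8,9]=1
  size 3 → [7,8,9]=1
  size 4 → [5,7,8,9]=1  [6,7,8,9]=1
  size 5 → [2,5,7,8,9]=1  [3,6,7,8,9]=1  [4,6,7,8,9]=1  [5,6,7,8,9]=2
  size 6 → [0,4,6,7,8,9]=1  [1,3,6,7,8,9]=1  [2,5,6,7,8,9]=3  [3,4,6,7,8,9]=2  [3,5,6,7,8,9]=3  [4,5,6,7,8,9]=3
  size 7 → [0,3,4,6,7,8,9]=3  [0,4,5,6,7,8,9]=4  [1,3,4,6,7,8,9]=3  [1,3,5,6,7,8,9]=4  [2,3,5,6,7,8,9]=6  [2,4,5,6,7,8,9]=6  [3,4,5,6,7,8,9]=8
  size 8 → [0,1,3,4,6,7,8,9]=6  [0,2,4,5,6,7,8,9]=10  [0,3,4,5,6,7,8,9]=15  [1,2,3,5,6,7,8,9]=10  [1,3,4,5,6,7,8,9]=15  [2,3,4,5,6,7,8,9]=20
  first=0(i) contributes 45
  first=1(m) contributes 45
  first=2(k) contributes 36
|[w]| = 126

126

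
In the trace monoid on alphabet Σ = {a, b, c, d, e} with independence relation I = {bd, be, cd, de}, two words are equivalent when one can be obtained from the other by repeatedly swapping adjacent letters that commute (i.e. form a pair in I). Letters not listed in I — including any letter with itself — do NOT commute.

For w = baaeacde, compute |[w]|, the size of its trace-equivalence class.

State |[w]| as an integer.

#0=b has no predecessor
#1=a depends on [0:b]
#2=a depends on [1:a]
#3=e depends on [2:a]
#4=a depends on [3:e]
#5=c depends on [4:a]
#6=d depends on [4:a]
#7=e depends on [5:c]
sources: [0:b]
N(rest) = Σ N(rest − s) over sources s of rest; N(one piece) = 1:
  size 1 → [6]=1  [7]=1
  size 2 → [5,7]=1  [6,7]=2
  size 3 → [5,6,7]=3
  size 4 → [4,5,6,7]=3
  size 5 → [3,4,5,6,7]=3
  size 6 → [2,3,4,5,6,7]=3
  first=0(b) contributes 3

3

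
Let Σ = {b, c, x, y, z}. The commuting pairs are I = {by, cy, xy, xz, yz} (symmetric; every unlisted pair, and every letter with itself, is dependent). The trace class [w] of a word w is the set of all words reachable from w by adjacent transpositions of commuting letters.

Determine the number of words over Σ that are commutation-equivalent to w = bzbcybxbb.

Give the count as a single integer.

#0=b has no predecessor
#1=z depends on [0:b]
#2=b depends on [1:z]
#3=c depends on [2:b]
#4=y has no predecessor
#5=b depends on [3:c]
#6=x depends on [5:b]
#7=b depends on [6:x]
#8=b depends on [7:b]
sources: [0:b, 4:y]
N(rest) = Σ N(rest − s) over sources s of rest; N(one piece) = 1:
  size 1 → [4]=1  [8]=1
  size 2 → [4,8]=2  [7,8]=1
  size 3 → [4,7,8]=3  [6,7,8]=1
  size 4 → [4,6,7,8]=4  [5,6,7,8]=1
  size 5 → [3,5,6,7,8]=1  [4,5,6,7,8]=5
  size 6 → [2,3,5,6,7,8]=1  [3,4,5,6,7,8]=6
  size 7 → [1,2,3,5,6,7,8]=1  [2,3,4,5,6,7,8]=7
  first=0(b) contributes 8
  first=4(y) contributes 1
|[w]| = 9

9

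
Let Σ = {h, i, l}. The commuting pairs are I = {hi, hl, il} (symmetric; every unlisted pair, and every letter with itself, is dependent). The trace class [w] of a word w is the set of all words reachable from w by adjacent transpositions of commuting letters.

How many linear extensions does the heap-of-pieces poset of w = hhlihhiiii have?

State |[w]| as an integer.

1260

#0=h has no predecessor
#1=h depends on [0:h]
#2=l has no predecessor
#3=i has no predecessor
#4=h depends on [1:h]
#5=h depends on [4:h]
#6=i depends on [3:i]
#7=i depends on [6:i]
#8=i depends on [7:i]
#9=i depends on [8:i]
sources: [0:h, 2:l, 3:i]
N(rest) = Σ N(rest − s) over sources s of rest; N(one piece) = 1:
  size 1 → [2]=1  [5]=1  [9]=1
  size 2 → [2,5]=2  [2,9]=2  [4,5]=1  [5,9]=2  [8,9]=1
  size 3 → [1,4,5]=1  [2,4,5]=3  [2,5,9]=6  [2,8,9]=3  [4,5,9]=3  [5,8,9]=3  [7,8,9]=1
  size 4 → [0,1,4,5]=1  [1,2,4,5]=4  [1,4,5,9]=4  [2,4,5,9]=12  [2,5,8,9]=12  [2,7,8,9]=4  [4,5,8,9]=6  [5,7,8,9]=4  [6,7,8,9]=1
  size 5 → [0,1,2,4,5]=5  [0,1,4,5,9]=5  [1,2,4,5,9]=20  [1,4,5,8,9]=10  [2,4,5,8,9]=30  [2,5,7,8,9]=20  [2,6,7,8,9]=5  [3,6,7,8,9]=1  [4,5,7,8,9]=10  [5,6,7,8,9]=5
  size 6 → [0,1,2,4,5,9]=30  [0,1,4,5,8,9]=15  [1,2,4,5,8,9]=60  [1,4,5,7,8,9]=20  [2,3,6,7,8,9]=6  [2,4,5,7,8,9]=60  [2,5,6,7,8,9]=30  [3,5,6,7,8,9]=6  [4,5,6,7,8,9]=15
  size 7 → [0,1,2,4,5,8,9]=105  [0,1,4,5,7,8,9]=35  [1,2,4,5,7,8,9]=140  [1,4,5,6,7,8,9]=35  [2,3,5,6,7,8,9]=42  [2,4,5,6,7,8,9]=105  [3,4,5,6,7,8,9]=21
  size 8 → [0,1,2,4,5,7,8,9]=280  [0,1,4,5,6,7,8,9]=70  [1,2,4,5,6,7,8,9]=280  [1,3,4,5,6,7,8,9]=56  [2,3,4,5,6,7,8,9]=168
  first=0(h) contributes 504
  first=2(l) contributes 126
  first=3(i) contributes 630
|[w]| = 1260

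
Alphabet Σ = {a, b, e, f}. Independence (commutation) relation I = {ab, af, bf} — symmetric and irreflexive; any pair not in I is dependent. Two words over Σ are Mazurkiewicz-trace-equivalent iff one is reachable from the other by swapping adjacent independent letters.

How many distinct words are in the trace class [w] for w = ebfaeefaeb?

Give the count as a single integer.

12

0(e) covers ∅
1(b) covers 0:e
2(f) covers 0:e
3(a) covers 0:e
4(e) covers 1:b, 2:f, 3:a
5(e) covers 4:e
6(f) covers 5:e
7(a) covers 5:e
8(e) covers 6:f, 7:a
9(b) covers 8:e
floor of heap: 0:e
completions by unplaced set U, small U first (add the entries for U minus each lowest piece of U):
  |U|=1: {9}:1
  |U|=2: {8,9}:1
  |U|=3: {6,8,9}:1  {7,8,9}:1
  |U|=4: {6,7,8,9}:2
  |U|=5: {5,6,7,8,9}:2
  |U|=6: {4,5,6,7,8,9}:2
  |U|=7: {1,4,5,6,7,8,9}:2  {2,4,5,6,7,8,9}:2  {3,4,5,6,7,8,9}:2
  |U|=8: {1,2,4,5,6,7,8,9}:4  {1,3,4,5,6,7,8,9}:4  {2,3,4,5,6,7,8,9}:4
  start at 0(e): 12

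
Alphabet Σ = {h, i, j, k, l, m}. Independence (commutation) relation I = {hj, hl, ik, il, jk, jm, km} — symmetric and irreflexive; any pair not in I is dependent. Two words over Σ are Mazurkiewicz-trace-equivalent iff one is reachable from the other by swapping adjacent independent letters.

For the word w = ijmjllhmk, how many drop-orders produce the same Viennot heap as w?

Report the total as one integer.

piece 0:i — minimal
piece 1:j rests on {0:i}
piece 2:m rests on {0:i}
piece 3:j rests on {1:j}
piece 4:l rests on {2:m, 3:j}
piece 5:l rests on {4:l}
piece 6:h rests on {2:m}
piece 7:m rests on {5:l, 6:h}
piece 8:k rests on {5:l, 6:h}
minimal pieces: {0:i}
ways to finish when only these pieces remain (= sum over removing one remaining piece with nothing left below it):
  1 left: {7}→1  {8}→1
  2 left: {7,8}→2
  3 left: {5,7,8}→2  {6,7,8}→2
  4 left: {4,5,7,8}→2  {5,6,7,8}→4
  5 left: {3,4,5,7,8}→2  {4,5,6,7,8}→6
  6 left: {1,3,4,5,7,8}→2  {2,4,5,6,7,8}→6  {3,4,5,6,7,8}→8
  7 left: {1,3,4,5,6,7,8}→10  {2,3,4,5,6,7,8}→14
  placing 0:i first → 24 extensions

24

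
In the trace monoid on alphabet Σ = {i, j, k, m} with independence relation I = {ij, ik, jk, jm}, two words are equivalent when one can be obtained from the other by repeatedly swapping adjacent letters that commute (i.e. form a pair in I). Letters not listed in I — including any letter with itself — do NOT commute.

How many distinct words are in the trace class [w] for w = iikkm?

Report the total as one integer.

piece 0:i — minimal
piece 1:i rests on {0:i}
piece 2:k — minimal
piece 3:k rests on {2:k}
piece 4:m rests on {1:i, 3:k}
minimal pieces: {0:i, 2:k}
ways to finish when only these pieces remain (= sum over removing one remaining piece with nothing left below it):
  1 left: {4}→1
  2 left: {1,4}→1  {3,4}→1
  3 left: {0,1,4}→1  {1,3,4}→2  {2,3,4}→1
  placing 0:i first → 3 extensions
  placing 2:k first → 3 extensions
total linear extensions = 6

6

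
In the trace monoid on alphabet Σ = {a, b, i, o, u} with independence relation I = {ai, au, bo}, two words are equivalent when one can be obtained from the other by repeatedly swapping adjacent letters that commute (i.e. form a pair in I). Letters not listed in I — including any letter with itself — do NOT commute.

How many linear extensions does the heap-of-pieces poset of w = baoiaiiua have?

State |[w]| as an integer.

drop 0:b onto floor
drop 1:a onto {0:b}
drop 2:o onto {1:a}
drop 3:i onto {2:o}
drop 4:a onto {2:o}
drop 5:i onto {3:i}
drop 6:i onto {5:i}
drop 7:u onto {6:i}
drop 8:a onto {4:a}
ground layer = {0:b}
drop-orders for the pieces not yet dropped (sum over which currently-grounded one goes next):
  1 to go: {7} 1  {8} 1
  2 to go: {4,8} 1  {6,7} 1  {7,8} 2
  3 to go: {4,7,8} 3  {5,6,7} 1  {6,7,8} 3
  4 to go: {3,5,6,7} 1  {4,6,7,8} 6  {5,6,7,8} 4
  5 to go: {3,5,6,7,8} 5  {4,5,6,7,8} 10
  6 to go: {3,4,5,6,7,8} 15
  7 to go: {2,3,4,5,6,7,8} 15
  if 0:b drops first: 15 orders

15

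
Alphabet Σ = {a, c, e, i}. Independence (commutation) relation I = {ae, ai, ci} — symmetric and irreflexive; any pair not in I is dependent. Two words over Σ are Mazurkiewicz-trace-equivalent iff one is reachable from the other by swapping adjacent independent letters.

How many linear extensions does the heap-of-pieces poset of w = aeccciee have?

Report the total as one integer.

9

#0=a has no predecessor
#1=e has no predecessor
#2=c depends on [0:a, 1:e]
#3=c depends on [2:c]
#4=c depends on [3:c]
#5=i depends on [1:e]
#6=e depends on [4:c, 5:i]
#7=e depends on [6:e]
sources: [0:a, 1:e]
N(rest) = Σ N(rest − s) over sources s of rest; N(one piece) = 1:
  size 1 → [7]=1
  size 2 → [6,7]=1
  size 3 → [4,6,7]=1  [5,6,7]=1
  size 4 → [3,4,6,7]=1  [4,5,6,7]=2
  size 5 → [2,3,4,6,7]=1  [3,4,5,6,7]=3
  size 6 → [0,2,3,4,6,7]=1  [2,3,4,5,6,7]=4
  first=0(a) contributes 4
  first=1(e) contributes 5
|[w]| = 9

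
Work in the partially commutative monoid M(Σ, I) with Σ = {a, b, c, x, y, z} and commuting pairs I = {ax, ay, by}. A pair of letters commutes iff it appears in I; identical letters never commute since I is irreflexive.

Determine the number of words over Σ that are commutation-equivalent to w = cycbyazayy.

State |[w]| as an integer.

#0=c has no predecessor
#1=y depends on [0:c]
#2=c depends on [1:y]
#3=b depends on [2:c]
#4=y depends on [2:c]
#5=a depends on [3:b]
#6=z depends on [4:y, 5:a]
#7=a depends on [6:z]
#8=y depends on [6:z]
#9=y depends on [8:y]
sources: [0:c]
N(rest) = Σ N(rest − s) over sources s of rest; N(one piece) = 1:
  size 1 → [7]=1  [9]=1
  size 2 → [7,9]=2  [8,9]=1
  size 3 → [7,8,9]=3
  size 4 → [6,7,8,9]=3
  size 5 → [4,6,7,8,9]=3  [5,6,7,8,9]=3
  size 6 → [3,5,6,7,8,9]=3  [4,5,6,7,8,9]=6
  size 7 → [3,4,5,6,7,8,9]=9
  size 8 → [2,3,4,5,6,7,8,9]=9
  first=0(c) contributes 9

9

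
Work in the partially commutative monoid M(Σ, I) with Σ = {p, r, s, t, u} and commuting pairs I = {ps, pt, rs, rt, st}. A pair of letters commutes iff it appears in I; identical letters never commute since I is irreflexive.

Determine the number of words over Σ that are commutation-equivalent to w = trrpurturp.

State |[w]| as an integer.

8

drop 0:t onto floor
drop 1:r onto floor
drop 2:r onto {1:r}
drop 3:p onto {2:r}
drop 4:u onto {0:t, 3:p}
drop 5:r onto {4:u}
drop 6:t onto {4:u}
drop 7:u onto {5:r, 6:t}
drop 8:r onto {7:u}
drop 9:p onto {8:r}
ground layer = {0:t, 1:r}
drop-orders for the pieces not yet dropped (sum over which currently-grounded one goes next):
  1 to go: {9} 1
  2 to go: {8,9} 1
  3 to go: {7,8,9} 1
  4 to go: {5,7,8,9} 1  {6,7,8,9} 1
  5 to go: {5,6,7,8,9} 2
  6 to go: {4,5,6,7,8,9} 2
  7 to go: {0,4,5,6,7,8,9} 2  {3,4,5,6,7,8,9} 2
  8 to go: {0,3,4,5,6,7,8,9} 4  {2,3,4,5,6,7,8,9} 2
  if 0:t drops first: 2 orders
  if 1:r drops first: 6 orders
heap linearizations: 8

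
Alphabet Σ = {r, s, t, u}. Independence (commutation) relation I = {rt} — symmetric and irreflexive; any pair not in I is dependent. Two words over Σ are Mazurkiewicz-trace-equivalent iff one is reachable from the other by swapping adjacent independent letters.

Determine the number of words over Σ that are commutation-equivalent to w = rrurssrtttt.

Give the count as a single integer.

0(r) covers ∅
1(r) covers 0:r
2(u) covers 1:r
3(r) covers 2:u
4(s) covers 3:r
5(s) covers 4:s
6(r) covers 5:s
7(t) covers 5:s
8(t) covers 7:t
9(t) covers 8:t
10(t) covers 9:t
floor of heap: 0:r
completions by unplaced set U, small U first (add the entries for U minus each lowest piece of U):
  |U|=1: {6}:1  {10}:1
  |U|=2: {6,10}:2  {9,10}:1
  |U|=3: {6,9,10}:3  {8,9,10}:1
  |U|=4: {6,8,9,10}:4  {7,8,9,10}:1
  |U|=5: {6,7,8,9,10}:5
  |U|=6: {5,6,7,8,9,10}:5
  |U|=7: {4,5,6,7,8,9,10}:5
  |U|=8: {3,4,5,6,7,8,9,10}:5
  |U|=9: {2,3,4,5,6,7,8,9,10}:5
  start at 0(r): 5

5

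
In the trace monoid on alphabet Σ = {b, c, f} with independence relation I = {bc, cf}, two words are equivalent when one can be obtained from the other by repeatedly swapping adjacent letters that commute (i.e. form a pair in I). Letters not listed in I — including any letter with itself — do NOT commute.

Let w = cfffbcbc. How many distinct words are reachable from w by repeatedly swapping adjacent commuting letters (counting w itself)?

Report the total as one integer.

56

#0=c has no predecessor
#1=f has no predecessor
#2=f depends on [1:f]
#3=f depends on [2:f]
#4=b depends on [3:f]
#5=c depends on [0:c]
#6=b depends on [4:b]
#7=c depends on [5:c]
sources: [0:c, 1:f]
N(rest) = Σ N(rest − s) over sources s of rest; N(one piece) = 1:
  size 1 → [6]=1  [7]=1
  size 2 → [4,6]=1  [5,7]=1  [6,7]=2
  size 3 → [0,5,7]=1  [3,4,6]=1  [4,6,7]=3  [5,6,7]=3
  size 4 → [0,5,6,7]=4  [2,3,4,6]=1  [3,4,6,7]=4  [4,5,6,7]=6
  size 5 → [0,4,5,6,7]=10  [1,2,3,4,6]=1  [2,3,4,6,7]=5  [3,4,5,6,7]=10
  size 6 → [0,3,4,5,6,7]=20  [1,2,3,4,6,7]=6  [2,3,4,5,6,7]=15
  first=0(c) contributes 21
  first=1(f) contributes 35
|[w]| = 56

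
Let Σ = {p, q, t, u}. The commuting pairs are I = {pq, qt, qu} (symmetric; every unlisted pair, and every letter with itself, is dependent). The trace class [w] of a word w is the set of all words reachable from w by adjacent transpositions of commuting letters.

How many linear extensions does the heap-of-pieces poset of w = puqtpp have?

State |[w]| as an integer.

6

drop 0:p onto floor
drop 1:u onto {0:p}
drop 2:q onto floor
drop 3:t onto {1:u}
drop 4:p onto {3:t}
drop 5:p onto {4:p}
ground layer = {0:p, 2:q}
drop-orders for the pieces not yet dropped (sum over which currently-grounded one goes next):
  1 to go: {2} 1  {5} 1
  2 to go: {2,5} 2  {4,5} 1
  3 to go: {2,4,5} 3  {3,4,5} 1
  4 to go: {1,3,4,5} 1  {2,3,4,5} 4
  if 0:p drops first: 5 orders
  if 2:q drops first: 1 orders
heap linearizations: 6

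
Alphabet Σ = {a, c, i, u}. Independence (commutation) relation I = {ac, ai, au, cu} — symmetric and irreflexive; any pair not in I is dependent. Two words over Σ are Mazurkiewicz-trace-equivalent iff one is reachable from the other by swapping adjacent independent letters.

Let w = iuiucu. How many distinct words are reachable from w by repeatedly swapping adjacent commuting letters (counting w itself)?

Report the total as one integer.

3

#0=i has no predecessor
#1=u depends on [0:i]
#2=i depends on [1:u]
#3=u depends on [2:i]
#4=c depends on [2:i]
#5=u depends on [3:u]
sources: [0:i]
N(rest) = Σ N(rest − s) over sources s of rest; N(one piece) = 1:
  size 1 → [4]=1  [5]=1
  size 2 → [3,5]=1  [4,5]=2
  size 3 → [3,4,5]=3
  size 4 → [2,3,4,5]=3
  first=0(i) contributes 3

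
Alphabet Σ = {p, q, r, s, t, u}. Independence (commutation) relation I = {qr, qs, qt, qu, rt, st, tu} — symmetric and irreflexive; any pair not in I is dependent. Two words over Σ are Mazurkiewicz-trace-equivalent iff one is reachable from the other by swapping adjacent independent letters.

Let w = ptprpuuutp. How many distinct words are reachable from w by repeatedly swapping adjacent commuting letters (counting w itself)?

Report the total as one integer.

0(p) covers ∅
1(t) covers 0:p
2(p) covers 1:t
3(r) covers 2:p
4(p) covers 3:r
5(u) covers 4:p
6(u) covers 5:u
7(u) covers 6:u
8(t) covers 4:p
9(p) covers 7:u, 8:t
floor of heap: 0:p
completions by unplaced set U, small U first (add the entries for U minus each lowest piece of U):
  |U|=1: {9}:1
  |U|=2: {7,9}:1  {8,9}:1
  |U|=3: {6,7,9}:1  {7,8,9}:2
  |U|=4: {5,6,7,9}:1  {6,7,8,9}:3
  |U|=5: {5,6,7,8,9}:4
  |U|=6: {4,5,6,7,8,9}:4
  |U|=7: {3,4,5,6,7,8,9}:4
  |U|=8: {2,3,4,5,6,7,8,9}:4
  start at 0(p): 4

4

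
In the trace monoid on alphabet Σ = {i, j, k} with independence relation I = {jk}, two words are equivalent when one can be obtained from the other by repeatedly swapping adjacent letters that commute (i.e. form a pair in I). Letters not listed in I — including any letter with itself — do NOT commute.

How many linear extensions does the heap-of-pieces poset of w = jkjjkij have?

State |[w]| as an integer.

0(j) covers ∅
1(k) covers ∅
2(j) covers 0:j
3(j) covers 2:j
4(k) covers 1:k
5(i) covers 3:j, 4:k
6(j) covers 5:i
floor of heap: 0:j, 1:k
completions by unplaced set U, small U first (add the entries for U minus each lowest piece of U):
  |U|=1: {6}:1
  |U|=2: {5,6}:1
  |U|=3: {3,5,6}:1  {4,5,6}:1
  |U|=4: {1,4,5,6}:1  {2,3,5,6}:1  {3,4,5,6}:2
  |U|=5: {0,2,3,5,6}:1  {1,3,4,5,6}:3  {2,3,4,5,6}:3
  start at 0(j): 6
  start at 1(k): 4
sum over floor = 10

10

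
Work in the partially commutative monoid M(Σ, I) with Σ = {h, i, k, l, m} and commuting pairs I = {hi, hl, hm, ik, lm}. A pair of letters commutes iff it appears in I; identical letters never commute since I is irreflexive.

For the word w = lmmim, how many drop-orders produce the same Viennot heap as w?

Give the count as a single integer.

piece 0:l — minimal
piece 1:m — minimal
piece 2:m rests on {1:m}
piece 3:i rests on {0:l, 2:m}
piece 4:m rests on {3:i}
minimal pieces: {0:l, 1:m}
ways to finish when only these pieces remain (= sum over removing one remaining piece with nothing left below it):
  1 left: {4}→1
  2 left: {3,4}→1
  3 left: {0,3,4}→1  {2,3,4}→1
  placing 0:l first → 1 extensions
  placing 1:m first → 2 extensions
total linear extensions = 3

3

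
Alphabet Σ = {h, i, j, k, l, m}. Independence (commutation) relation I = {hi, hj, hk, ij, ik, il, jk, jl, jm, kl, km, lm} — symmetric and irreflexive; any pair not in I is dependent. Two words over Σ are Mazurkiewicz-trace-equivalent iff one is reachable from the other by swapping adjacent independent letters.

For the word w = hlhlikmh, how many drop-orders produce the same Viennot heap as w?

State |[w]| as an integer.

0(h) covers ∅
1(l) covers 0:h
2(h) covers 1:l
3(l) covers 2:h
4(i) covers ∅
5(k) covers ∅
6(m) covers 2:h, 4:i
7(h) covers 3:l, 6:m
floor of heap: 0:h, 4:i, 5:k
completions by unplaced set U, small U first (add the entries for U minus each lowest piece of U):
  |U|=1: {5}:1  {7}:1
  |U|=2: {3,7}:1  {5,7}:2  {6,7}:1
  |U|=3: {3,5,7}:3  {3,6,7}:2  {4,6,7}:1  {5,6,7}:3
  |U|=4: {2,3,6,7}:2  {3,4,6,7}:3  {3,5,6,7}:8  {4,5,6,7}:4
  |U|=5: {1,2,3,6,7}:2  {2,3,4,6,7}:5  {2,3,5,6,7}:10  {3,4,5,6,7}:15
  |U|=6: {0,1,2,3,6,7}:2  {1,2,3,4,6,7}:7  {1,2,3,5,6,7}:12  {2,3,4,5,6,7}:30
  start at 0(h): 49
  start at 4(i): 14
  start at 5(k): 9
sum over floor = 72

72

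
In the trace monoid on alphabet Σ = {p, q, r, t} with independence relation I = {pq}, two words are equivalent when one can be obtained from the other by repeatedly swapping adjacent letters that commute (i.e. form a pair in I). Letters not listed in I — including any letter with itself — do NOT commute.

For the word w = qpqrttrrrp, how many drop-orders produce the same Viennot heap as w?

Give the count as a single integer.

drop 0:q onto floor
drop 1:p onto floor
drop 2:q onto {0:q}
drop 3:r onto {1:p, 2:q}
drop 4:t onto {3:r}
drop 5:t onto {4:t}
drop 6:r onto {5:t}
drop 7:r onto {6:r}
drop 8:r onto {7:r}
drop 9:p onto {8:r}
ground layer = {0:q, 1:p}
drop-orders for the pieces not yet dropped (sum over which currently-grounded one goes next):
  1 to go: {9} 1
  2 to go: {8,9} 1
  3 to go: {7,8,9} 1
  4 to go: {6,7,8,9} 1
  5 to go: {5,6,7,8,9} 1
  6 to go: {4,5,6,7,8,9} 1
  7 to go: {3,4,5,6,7,8,9} 1
  8 to go: {1,3,4,5,6,7,8,9} 1  {2,3,4,5,6,7,8,9} 1
  if 0:q drops first: 2 orders
  if 1:p drops first: 1 orders
heap linearizations: 3

3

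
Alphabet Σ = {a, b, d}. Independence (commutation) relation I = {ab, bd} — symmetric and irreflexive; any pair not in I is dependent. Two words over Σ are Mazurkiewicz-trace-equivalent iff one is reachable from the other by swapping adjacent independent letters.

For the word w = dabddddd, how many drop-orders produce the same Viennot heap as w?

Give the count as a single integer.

piece 0:d — minimal
piece 1:a rests on {0:d}
piece 2:b — minimal
piece 3:d rests on {1:a}
piece 4:d rests on {3:d}
piece 5:d rests on {4:d}
piece 6:d rests on {5:d}
piece 7:d rests on {6:d}
minimal pieces: {0:d, 2:b}
ways to finish when only these pieces remain (= sum over removing one remaining piece with nothing left below it):
  1 left: {2}→1  {7}→1
  2 left: {2,7}→2  {6,7}→1
  3 left: {2,6,7}→3  {5,6,7}→1
  4 left: {2,5,6,7}→4  {4,5,6,7}→1
  5 left: {2,4,5,6,7}→5  {3,4,5,6,7}→1
  6 left: {1,3,4,5,6,7}→1  {2,3,4,5,6,7}→6
  placing 0:d first → 7 extensions
  placing 2:b first → 1 extensions
total linear extensions = 8

8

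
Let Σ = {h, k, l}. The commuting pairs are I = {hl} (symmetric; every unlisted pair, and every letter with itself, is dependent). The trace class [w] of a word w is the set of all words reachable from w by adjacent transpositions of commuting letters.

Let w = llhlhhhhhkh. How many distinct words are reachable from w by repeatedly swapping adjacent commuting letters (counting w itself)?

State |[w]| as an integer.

84

0(l) covers ∅
1(l) covers 0:l
2(h) covers ∅
3(l) covers 1:l
4(h) covers 2:h
5(h) covers 4:h
6(h) covers 5:h
7(h) covers 6:h
8(h) covers 7:h
9(k) covers 3:l, 8:h
10(h) covers 9:k
floor of heap: 0:l, 2:h
completions by unplaced set U, small U first (add the entries for U minus each lowest piece of U):
  |U|=1: {10}:1
  |U|=2: {9,10}:1
  |U|=3: {3,9,10}:1  {8,9,10}:1
  |U|=4: {1,3,9,10}:1  {3,8,9,10}:2  {7,8,9,10}:1
  |U|=5: {0,1,3,9,10}:1  {1,3,8,9,10}:3  {3,7,8,9,10}:3  {6,7,8,9,10}:1
  |U|=6: {0,1,3,8,9,10}:4  {1,3,7,8,9,10}:6  {3,6,7,8,9,10}:4  {5,6,7,8,9,10}:1
  |U|=7: {0,1,3,7,8,9,10}:10  {1,3,6,7,8,9,10}:10  {3,5,6,7,8,9,10}:5  {4,5,6,7,8,9,10}:1
  |U|=8: {0,1,3,6,7,8,9,10}:20  {1,3,5,6,7,8,9,10}:15  {2,4,5,6,7,8,9,10}:1  {3,4,5,6,7,8,9,10}:6
  |U|=9: {0,1,3,5,6,7,8,9,10}:35  {1,3,4,5,6,7,8,9,10}:21  {2,3,4,5,6,7,8,9,10}:7
  start at 0(l): 28
  start at 2(h): 56
sum over floor = 84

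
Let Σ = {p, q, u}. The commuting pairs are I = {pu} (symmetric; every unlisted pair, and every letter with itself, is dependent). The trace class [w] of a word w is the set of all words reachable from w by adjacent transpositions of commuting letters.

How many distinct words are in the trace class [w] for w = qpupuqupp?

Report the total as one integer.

#0=q has no predecessor
#1=p depends on [0:q]
#2=u depends on [0:q]
#3=p depends on [1:p]
#4=u depends on [2:u]
#5=q depends on [3:p, 4:u]
#6=u depends on [5:q]
#7=p depends on [5:q]
#8=p depends on [7:p]
sources: [0:q]
N(rest) = Σ N(rest − s) over sources s of rest; N(one piece) = 1:
  size 1 → [6]=1  [8]=1
  size 2 → [6,8]=2  [7,8]=1
  size 3 → [6,7,8]=3
  size 4 → [5,6,7,8]=3
  size 5 → [3,5,6,7,8]=3  [4,5,6,7,8]=3
  size 6 → [1,3,5,6,7,8]=3  [2,4,5,6,7,8]=3  [3,4,5,6,7,8]=6
  size 7 → [1,3,4,5,6,7,8]=9  [2,3,4,5,6,7,8]=9
  first=0(q) contributes 18

18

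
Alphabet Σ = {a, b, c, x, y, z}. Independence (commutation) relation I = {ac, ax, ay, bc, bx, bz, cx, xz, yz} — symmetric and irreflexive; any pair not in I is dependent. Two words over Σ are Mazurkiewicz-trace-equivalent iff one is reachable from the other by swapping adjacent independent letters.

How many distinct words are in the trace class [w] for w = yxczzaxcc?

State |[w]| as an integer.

piece 0:y — minimal
piece 1:x rests on {0:y}
piece 2:c rests on {0:y}
piece 3:z rests on {2:c}
piece 4:z rests on {3:z}
piece 5:a rests on {4:z}
piece 6:x rests on {1:x}
piece 7:c rests on {4:z}
piece 8:c rests on {7:c}
minimal pieces: {0:y}
ways to finish when only these pieces remain (= sum over removing one remaining piece with nothing left below it):
  1 left: {5}→1  {6}→1  {8}→1
  2 left: {1,6}→1  {5,6}→2  {5,8}→2  {6,8}→2  {7,8}→1
  3 left: {1,5,6}→3  {1,6,8}→3  {5,6,8}→6  {5,7,8}→3  {6,7,8}→3
  4 left: {1,5,6,8}→12  {1,6,7,8}→6  {4,5,7,8}→3  {5,6,7,8}→12
  5 left: {1,5,6,7,8}→30  {3,4,5,7,8}→3  {4,5,6,7,8}→15
  6 left: {1,4,5,6,7,8}→45  {2,3,4,5,7,8}→3  {3,4,5,6,7,8}→18
  7 left: {1,3,4,5,6,7,8}→63  {2,3,4,5,6,7,8}→21
  placing 0:y first → 84 extensions

84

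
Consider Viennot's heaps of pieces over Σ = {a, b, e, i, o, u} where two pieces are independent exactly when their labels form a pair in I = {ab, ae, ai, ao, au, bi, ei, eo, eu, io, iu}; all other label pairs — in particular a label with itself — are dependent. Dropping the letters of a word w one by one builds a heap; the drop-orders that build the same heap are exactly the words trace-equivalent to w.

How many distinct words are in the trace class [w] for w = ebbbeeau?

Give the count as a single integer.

24

piece 0:e — minimal
piece 1:b rests on {0:e}
piece 2:b rests on {1:b}
piece 3:b rests on {2:b}
piece 4:e rests on {3:b}
piece 5:e rests on {4:e}
piece 6:a — minimal
piece 7:u rests on {3:b}
minimal pieces: {0:e, 6:a}
ways to finish when only these pieces remain (= sum over removing one remaining piece with nothing left below it):
  1 left: {5}→1  {6}→1  {7}→1
  2 left: {4,5}→1  {5,6}→2  {5,7}→2  {6,7}→2
  3 left: {4,5,6}→3  {4,5,7}→3  {5,6,7}→6
  4 left: {3,4,5,7}→3  {4,5,6,7}→12
  5 left: {2,3,4,5,7}→3  {3,4,5,6,7}→15
  6 left: {1,2,3,4,5,7}→3  {2,3,4,5,6,7}→18
  placing 0:e first → 21 extensions
  placing 6:a first → 3 extensions
total linear extensions = 24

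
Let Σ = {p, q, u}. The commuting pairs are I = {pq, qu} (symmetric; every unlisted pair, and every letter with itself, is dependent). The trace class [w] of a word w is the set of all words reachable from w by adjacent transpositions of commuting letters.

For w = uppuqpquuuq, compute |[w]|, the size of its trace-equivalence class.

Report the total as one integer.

0(u) covers ∅
1(p) covers 0:u
2(p) covers 1:p
3(u) covers 2:p
4(q) covers ∅
5(p) covers 3:u
6(q) covers 4:q
7(u) covers 5:p
8(u) covers 7:u
9(u) covers 8:u
10(q) covers 6:q
floor of heap: 0:u, 4:q
completions by unplaced set U, small U first (add the entries for U minus each lowest piece of U):
  |U|=1: {9}:1  {10}:1
  |U|=2: {6,10}:1  {8,9}:1  {9,10}:2
  |U|=3: {4,6,10}:1  {6,9,10}:3  {7,8,9}:1  {8,9,10}:3
  |U|=4: {4,6,9,10}:4  {5,7,8,9}:1  {6,8,9,10}:6  {7,8,9,10}:4
  |U|=5: {3,5,7,8,9}:1  {4,6,8,9,10}:10  {5,7,8,9,10}:5  {6,7,8,9,10}:10
  |U|=6: {2,3,5,7,8,9}:1  {3,5,7,8,9,10}:6  {4,6,7,8,9,10}:20  {5,6,7,8,9,10}:15
  |U|=7: {1,2,3,5,7,8,9}:1  {2,3,5,7,8,9,10}:7  {3,5,6,7,8,9,10}:21  {4,5,6,7,8,9,10}:35
  |U|=8: {0,1,2,3,5,7,8,9}:1  {1,2,3,5,7,8,9,10}:8  {2,3,5,6,7,8,9,10}:28  {3,4,5,6,7,8,9,10}:56
  |U|=9: {0,1,2,3,5,7,8,9,10}:9  {1,2,3,5,6,7,8,9,10}:36  {2,3,4,5,6,7,8,9,10}:84
  start at 0(u): 120
  start at 4(q): 45
sum over floor = 165

165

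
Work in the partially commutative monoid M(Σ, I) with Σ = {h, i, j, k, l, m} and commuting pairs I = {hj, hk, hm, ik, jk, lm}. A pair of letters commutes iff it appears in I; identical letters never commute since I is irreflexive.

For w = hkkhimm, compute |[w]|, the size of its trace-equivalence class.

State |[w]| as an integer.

piece 0:h — minimal
piece 1:k — minimal
piece 2:k rests on {1:k}
piece 3:h rests on {0:h}
piece 4:i rests on {3:h}
piece 5:m rests on {2:k, 4:i}
piece 6:m rests on {5:m}
minimal pieces: {0:h, 1:k}
ways to finish when only these pieces remain (= sum over removing one remaining piece with nothing left below it):
  1 left: {6}→1
  2 left: {5,6}→1
  3 left: {2,5,6}→1  {4,5,6}→1
  4 left: {1,2,5,6}→1  {2,4,5,6}→2  {3,4,5,6}→1
  5 left: {0,3,4,5,6}→1  {1,2,4,5,6}→3  {2,3,4,5,6}→3
  placing 0:h first → 6 extensions
  placing 1:k first → 4 extensions
total linear extensions = 10

10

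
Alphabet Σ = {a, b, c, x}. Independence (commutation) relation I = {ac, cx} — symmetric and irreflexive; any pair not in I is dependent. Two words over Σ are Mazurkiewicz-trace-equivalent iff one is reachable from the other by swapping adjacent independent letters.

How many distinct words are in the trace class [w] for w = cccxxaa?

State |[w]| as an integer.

35

drop 0:c onto floor
drop 1:c onto {0:c}
drop 2:c onto {1:c}
drop 3:x onto floor
drop 4:x onto {3:x}
drop 5:a onto {4:x}
drop 6:a onto {5:a}
ground layer = {0:c, 3:x}
drop-orders for the pieces not yet dropped (sum over which currently-grounded one goes next):
  1 to go: {2} 1  {6} 1
  2 to go: {1,2} 1  {2,6} 2  {5,6} 1
  3 to go: {0,1,2} 1  {1,2,6} 3  {2,5,6} 3  {4,5,6} 1
  4 to go: {0,1,2,6} 4  {1,2,5,6} 6  {2,4,5,6} 4  {3,4,5,6} 1
  5 to go: {0,1,2,5,6} 10  {1,2,4,5,6} 10  {2,3,4,5,6} 5
  if 0:c drops first: 15 orders
  if 3:x drops first: 20 orders
heap linearizations: 35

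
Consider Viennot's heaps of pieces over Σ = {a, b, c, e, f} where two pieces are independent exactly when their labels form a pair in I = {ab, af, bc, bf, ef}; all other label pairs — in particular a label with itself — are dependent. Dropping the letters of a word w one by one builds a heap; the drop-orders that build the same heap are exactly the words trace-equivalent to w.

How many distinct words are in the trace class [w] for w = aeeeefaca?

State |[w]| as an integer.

piece 0:a — minimal
piece 1:e rests on {0:a}
piece 2:e rests on {1:e}
piece 3:e rests on {2:e}
piece 4:e rests on {3:e}
piece 5:f — minimal
piece 6:a rests on {4:e}
piece 7:c rests on {5:f, 6:a}
piece 8:a rests on {7:c}
minimal pieces: {0:a, 5:f}
ways to finish when only these pieces remain (= sum over removing one remaining piece with nothing left below it):
  1 left: {8}→1
  2 left: {7,8}→1
  3 left: {5,7,8}→1  {6,7,8}→1
  4 left: {4,6,7,8}→1  {5,6,7,8}→2
  5 left: {3,4,6,7,8}→1  {4,5,6,7,8}→3
  6 left: {2,3,4,6,7,8}→1  {3,4,5,6,7,8}→4
  7 left: {1,2,3,4,6,7,8}→1  {2,3,4,5,6,7,8}→5
  placing 0:a first → 6 extensions
  placing 5:f first → 1 extensions
total linear extensions = 7

7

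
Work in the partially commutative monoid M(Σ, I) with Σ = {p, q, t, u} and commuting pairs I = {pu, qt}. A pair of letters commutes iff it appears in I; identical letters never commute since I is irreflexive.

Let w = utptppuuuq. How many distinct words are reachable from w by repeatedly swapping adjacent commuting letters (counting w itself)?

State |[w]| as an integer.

#0=u has no predecessor
#1=t depends on [0:u]
#2=p depends on [1:t]
#3=t depends on [2:p]
#4=p depends on [3:t]
#5=p depends on [4:p]
#6=u depends on [3:t]
#7=u depends on [6:u]
#8=u depends on [7:u]
#9=q depends on [5:p, 8:u]
sources: [0:u]
N(rest) = Σ N(rest − s) over sources s of rest; N(one piece) = 1:
  size 1 → [9]=1
  size 2 → [5,9]=1  [8,9]=1
  size 3 → [4,5,9]=1  [5,8,9]=2  [7,8,9]=1
  size 4 → [4,5,8,9]=3  [5,7,8,9]=3  [6,7,8,9]=1
  size 5 → [4,5,7,8,9]=6  [5,6,7,8,9]=4
  size 6 → [4,5,6,7,8,9]=10
  size 7 → [3,4,5,6,7,8,9]=10
  size 8 → [2,3,4,5,6,7,8,9]=10
  first=0(u) contributes 10

10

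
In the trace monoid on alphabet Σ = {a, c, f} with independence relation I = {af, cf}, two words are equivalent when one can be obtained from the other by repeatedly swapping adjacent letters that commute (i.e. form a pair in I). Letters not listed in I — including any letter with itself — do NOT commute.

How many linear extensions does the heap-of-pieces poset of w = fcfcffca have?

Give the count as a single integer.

piece 0:f — minimal
piece 1:c — minimal
piece 2:f rests on {0:f}
piece 3:c rests on {1:c}
piece 4:f rests on {2:f}
piece 5:f rests on {4:f}
piece 6:c rests on {3:c}
piece 7:a rests on {6:c}
minimal pieces: {0:f, 1:c}
ways to finish when only these pieces remain (= sum over removing one remaining piece with nothing left below it):
  1 left: {5}→1  {7}→1
  2 left: {4,5}→1  {5,7}→2  {6,7}→1
  3 left: {2,4,5}→1  {3,6,7}→1  {4,5,7}→3  {5,6,7}→3
  4 left: {0,2,4,5}→1  {1,3,6,7}→1  {2,4,5,7}→4  {3,5,6,7}→4  {4,5,6,7}→6
  5 left: {0,2,4,5,7}→5  {1,3,5,6,7}→5  {2,4,5,6,7}→10  {3,4,5,6,7}→10
  6 left: {0,2,4,5,6,7}→15  {1,3,4,5,6,7}→15  {2,3,4,5,6,7}→20
  placing 0:f first → 35 extensions
  placing 1:c first → 35 extensions
total linear extensions = 70

70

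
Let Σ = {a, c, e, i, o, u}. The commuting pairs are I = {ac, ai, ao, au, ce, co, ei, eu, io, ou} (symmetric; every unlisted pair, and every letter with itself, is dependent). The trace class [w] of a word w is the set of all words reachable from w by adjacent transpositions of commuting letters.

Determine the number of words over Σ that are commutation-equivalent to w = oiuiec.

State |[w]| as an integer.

15

0(o) covers ∅
1(i) covers ∅
2(u) covers 1:i
3(i) covers 2:u
4(e) covers 0:o
5(c) covers 3:i
floor of heap: 0:o, 1:i
completions by unplaced set U, small U first (add the entries for U minus each lowest piece of U):
  |U|=1: {4}:1  {5}:1
  |U|=2: {0,4}:1  {3,5}:1  {4,5}:2
  |U|=3: {0,4,5}:3  {2,3,5}:1  {3,4,5}:3
  |U|=4: {0,3,4,5}:6  {1,2,3,5}:1  {2,3,4,5}:4
  start at 0(o): 5
  start at 1(i): 10
sum over floor = 15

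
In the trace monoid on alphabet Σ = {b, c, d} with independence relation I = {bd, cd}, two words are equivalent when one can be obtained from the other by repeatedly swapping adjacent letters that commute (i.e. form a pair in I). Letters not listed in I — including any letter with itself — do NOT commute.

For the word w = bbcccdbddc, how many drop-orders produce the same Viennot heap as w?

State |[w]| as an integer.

piece 0:b — minimal
piece 1:b rests on {0:b}
piece 2:c rests on {1:b}
piece 3:c rests on {2:c}
piece 4:c rests on {3:c}
piece 5:d — minimal
piece 6:b rests on {4:c}
piece 7:d rests on {5:d}
piece 8:d rests on {7:d}
piece 9:c rests on {6:b}
minimal pieces: {0:b, 5:d}
ways to finish when only these pieces remain (= sum over removing one remaining piece with nothing left below it):
  1 left: {8}→1  {9}→1
  2 left: {6,9}→1  {7,8}→1  {8,9}→2
  3 left: {4,6,9}→1  {5,7,8}→1  {6,8,9}→3  {7,8,9}→3
  4 left: {3,4,6,9}→1  {4,6,8,9}→4  {5,7,8,9}→4  {6,7,8,9}→6
  5 left: {2,3,4,6,9}→1  {3,4,6,8,9}→5  {4,6,7,8,9}→10  {5,6,7,8,9}→10
  6 left: {1,2,3,4,6,9}→1  {2,3,4,6,8,9}→6  {3,4,6,7,8,9}→15  {4,5,6,7,8,9}→20
  7 left: {0,1,2,3,4,6,9}→1  {1,2,3,4,6,8,9}→7  {2,3,4,6,7,8,9}→21  {3,4,5,6,7,8,9}→35
  8 left: {0,1,2,3,4,6,8,9}→8  {1,2,3,4,6,7,8,9}→28  {2,3,4,5,6,7,8,9}→56
  placing 0:b first → 84 extensions
  placing 5:d first → 36 extensions
total linear extensions = 120

120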